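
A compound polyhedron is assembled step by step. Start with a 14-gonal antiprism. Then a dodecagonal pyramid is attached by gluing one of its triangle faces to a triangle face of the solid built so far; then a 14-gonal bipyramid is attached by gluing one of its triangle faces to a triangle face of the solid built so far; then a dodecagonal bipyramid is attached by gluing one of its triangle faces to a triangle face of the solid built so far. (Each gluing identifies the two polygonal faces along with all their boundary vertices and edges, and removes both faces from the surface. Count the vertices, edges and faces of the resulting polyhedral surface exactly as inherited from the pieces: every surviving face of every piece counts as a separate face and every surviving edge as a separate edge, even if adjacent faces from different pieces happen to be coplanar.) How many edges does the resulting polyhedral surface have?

149

A 14-gonal antiprism: V=28, E=56, F=30.
Attach a dodecagonal pyramid (V=13, E=24, F=13) along a 3-gon: merge 3 vertices and 3 edges, delete both glued faces → V=38, E=77, F=41.
Attach a 14-gonal bipyramid (V=16, E=42, F=28) along a 3-gon: merge 3 vertices and 3 edges, delete both glued faces → V=51, E=116, F=67.
Attach a dodecagonal bipyramid (V=14, E=36, F=24) along a 3-gon: merge 3 vertices and 3 edges, delete both glued faces → V=62, E=149, F=89.
Check: V − E + F = 62 − 149 + 89 = 2.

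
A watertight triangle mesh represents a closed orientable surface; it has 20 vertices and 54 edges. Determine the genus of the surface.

Every face is a triangle and each edge borders two faces, so 3F = 2·54, giving F = 36.
χ = V − E + F = 20 − 54 + 36 = 2.
For a closed orientable surface χ = 2 − 2g, so g = (2 − (2))/2 = 0.

0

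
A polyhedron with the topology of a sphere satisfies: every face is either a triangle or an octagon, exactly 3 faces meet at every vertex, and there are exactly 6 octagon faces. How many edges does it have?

36

Let x be the number of triangles; then F = 6 + x.
Edge–face incidences: 2E = 8·6 + 3·x = 48 + 3x.
Every vertex has degree 3, so 3V = 2E.
Euler: V − E + F = 2 ⇒ (2E)/3 − E + (6 + x) = 2.
Multiply by 6: 2·(2E) − 3·(2E) + 6·(6 + x) = 12, i.e. 36 + 6x − (48 + 3x) = 12.
Collecting terms: 3x − 12 = 12, so 3x = 24, so x = 8.
Then 2E = 48 + 3·8 = 72, so E = 36, V = 2E/3 = 24, F = 6 + 8 = 14.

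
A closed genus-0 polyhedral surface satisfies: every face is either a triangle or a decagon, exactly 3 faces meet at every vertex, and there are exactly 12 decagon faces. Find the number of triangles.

20

Let x be the number of triangles; then F = 12 + x.
Edge–face incidences: 2E = 10·12 + 3·x = 120 + 3x.
Every vertex has degree 3, so 3V = 2E.
Euler: V − E + F = 2 ⇒ (2E)/3 − E + (12 + x) = 2.
Multiply by 6: 2·(2E) − 3·(2E) + 6·(12 + x) = 12, i.e. 72 + 6x − (120 + 3x) = 12.
Collecting terms: 3x − 48 = 12, so 3x = 60, so x = 20.
Then 2E = 120 + 3·20 = 180, so E = 90, V = 2E/3 = 60, F = 12 + 20 = 32.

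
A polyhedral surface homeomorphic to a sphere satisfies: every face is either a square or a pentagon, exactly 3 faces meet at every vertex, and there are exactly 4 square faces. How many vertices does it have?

12

Let x be the number of pentagons; then F = 4 + x.
Edge–face incidences: 2E = 4·4 + 5·x = 16 + 5x.
Every vertex has degree 3, so 3V = 2E.
Euler: V − E + F = 2 ⇒ (2E)/3 − E + (4 + x) = 2.
Multiply by 6: 2·(2E) − 3·(2E) + 6·(4 + x) = 12, i.e. 24 + 6x − (16 + 5x) = 12.
Collecting terms: x + 8 = 12, so x = 4.
Then 2E = 16 + 5·4 = 36, so E = 18, V = 2E/3 = 12, F = 4 + 4 = 8.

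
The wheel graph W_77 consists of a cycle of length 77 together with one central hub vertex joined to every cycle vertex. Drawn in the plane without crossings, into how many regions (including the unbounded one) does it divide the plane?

78

W_77 has V = 77 + 1 = 78 vertices and E = 2·77 = 154 edges.
By Euler's formula F = 2 − V + E = 2 − 78 + 154 = 78.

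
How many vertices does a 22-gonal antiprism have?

44

An antiprism on an n-gon has two n-gon caps and 2n triangles: V = 2·22 = 44, E = 4·22 = 88, F = 2·22 + 2 = 46.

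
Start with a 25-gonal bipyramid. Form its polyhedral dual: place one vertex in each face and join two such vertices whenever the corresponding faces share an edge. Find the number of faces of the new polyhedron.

The base solid has V = 27, E = 75, F = 50.
The dual swaps V and F and preserves E: V′ = F = 50, E′ = E = 75, F′ = V = 27.

27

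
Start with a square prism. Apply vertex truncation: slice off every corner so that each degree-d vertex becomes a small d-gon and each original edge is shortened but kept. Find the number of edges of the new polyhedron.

The base solid has V = 8, E = 12, F = 6.
Truncation replaces each original edge-end by a new vertex, so V′ = 2E = 24.
Each original edge survives, and each old vertex of degree d contributes d new edges; summing degrees gives Σd = 2E, so E′ = E + 2E = 3E = 36.
Each original face survives and each original vertex becomes one new face: F′ = F + V = 14.

36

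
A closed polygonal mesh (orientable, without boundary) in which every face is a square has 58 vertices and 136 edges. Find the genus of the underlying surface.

Every face is a square and each edge borders two faces, so 4F = 2·136, giving F = 68.
χ = V − E + F = 58 − 136 + 68 = -10.
For a closed orientable surface χ = 2 − 2g, so g = (2 − (-10))/2 = 6.

6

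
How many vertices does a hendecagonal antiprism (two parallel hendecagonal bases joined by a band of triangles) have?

An antiprism on an n-gon has two n-gon caps and 2n triangles: V = 2·11 = 22, E = 4·11 = 44, F = 2·11 + 2 = 24.

22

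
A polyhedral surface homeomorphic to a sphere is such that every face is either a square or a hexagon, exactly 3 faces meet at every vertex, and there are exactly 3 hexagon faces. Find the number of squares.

Let x be the number of squares; then F = 3 + x.
Edge–face incidences: 2E = 6·3 + 4·x = 18 + 4x.
Every vertex has degree 3, so 3V = 2E.
Euler: V − E + F = 2 ⇒ (2E)/3 − E + (3 + x) = 2.
Multiply by 6: 2·(2E) − 3·(2E) + 6·(3 + x) = 12, i.e. 18 + 6x − (18 + 4x) = 12.
Collecting terms: 2x = 12, so x = 6.
Then 2E = 18 + 4·6 = 42, so E = 21, V = 2E/3 = 14, F = 3 + 6 = 9.

6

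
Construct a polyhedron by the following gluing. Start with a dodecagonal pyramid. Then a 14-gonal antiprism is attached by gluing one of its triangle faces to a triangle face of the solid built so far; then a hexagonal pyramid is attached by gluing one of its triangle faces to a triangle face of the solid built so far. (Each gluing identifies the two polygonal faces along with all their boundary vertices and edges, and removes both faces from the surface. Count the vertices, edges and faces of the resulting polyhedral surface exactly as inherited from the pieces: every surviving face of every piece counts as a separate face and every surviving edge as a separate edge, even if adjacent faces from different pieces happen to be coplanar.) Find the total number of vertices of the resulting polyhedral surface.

42

A dodecagonal pyramid: V=13, E=24, F=13.
Attach a 14-gonal antiprism (V=28, E=56, F=30) along a 3-gon: merge 3 vertices and 3 edges, delete both glued faces → V=38, E=77, F=41.
Attach a hexagonal pyramid (V=7, E=12, F=7) along a 3-gon: merge 3 vertices and 3 edges, delete both glued faces → V=42, E=86, F=46.
Check: V − E + F = 42 − 86 + 46 = 2.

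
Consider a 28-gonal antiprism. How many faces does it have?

An antiprism on an n-gon has two n-gon caps and 2n triangles: V = 2·28 = 56, E = 4·28 = 112, F = 2·28 + 2 = 58.
Check: V − E + F = 56 − 112 + 58 = 2.

58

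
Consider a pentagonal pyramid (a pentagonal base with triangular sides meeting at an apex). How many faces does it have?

6

A pyramid on an n-gon base has one n-gon and n triangles: V = 5 + 1 = 6, E = 2·5 = 10, F = 5 + 1 = 6.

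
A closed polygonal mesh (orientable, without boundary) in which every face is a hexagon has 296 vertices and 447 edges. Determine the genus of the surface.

2

Every face is a hexagon and each edge borders two faces, so 6F = 2·447, giving F = 149.
χ = V − E + F = 296 − 447 + 149 = -2.
For a closed orientable surface χ = 2 − 2g, so g = (2 − (-2))/2 = 2.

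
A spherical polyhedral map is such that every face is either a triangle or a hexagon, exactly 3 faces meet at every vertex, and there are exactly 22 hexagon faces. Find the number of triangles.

Let x be the number of triangles; then F = 22 + x.
Edge–face incidences: 2E = 6·22 + 3·x = 132 + 3x.
Every vertex has degree 3, so 3V = 2E.
Euler: V − E + F = 2 ⇒ (2E)/3 − E + (22 + x) = 2.
Multiply by 6: 2·(2E) − 3·(2E) + 6·(22 + x) = 12, i.e. 132 + 6x − (132 + 3x) = 12.
Collecting terms: 3x = 12, so x = 4.
Then 2E = 132 + 3·4 = 144, so E = 72, V = 2E/3 = 48, F = 22 + 4 = 26.

4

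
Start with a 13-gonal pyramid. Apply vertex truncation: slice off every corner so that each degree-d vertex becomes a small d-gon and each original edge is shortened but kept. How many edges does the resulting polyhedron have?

The base solid has V = 14, E = 26, F = 14.
Truncation replaces each original edge-end by a new vertex, so V′ = 2E = 52.
Each original edge survives, and each old vertex of degree d contributes d new edges; summing degrees gives Σd = 2E, so E′ = E + 2E = 3E = 78.
Each original face survives and each original vertex becomes one new face: F′ = F + V = 28.

78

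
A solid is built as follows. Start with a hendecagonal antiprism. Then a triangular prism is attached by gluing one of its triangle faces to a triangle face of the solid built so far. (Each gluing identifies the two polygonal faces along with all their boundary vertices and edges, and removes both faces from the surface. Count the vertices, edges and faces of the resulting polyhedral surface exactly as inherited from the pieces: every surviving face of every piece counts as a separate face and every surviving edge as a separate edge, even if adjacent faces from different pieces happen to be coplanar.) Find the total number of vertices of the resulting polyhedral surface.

25

A hendecagonal antiprism: V=22, E=44, F=24.
Attach a triangular prism (V=6, E=9, F=5) along a 3-gon: merge 3 vertices and 3 edges, delete both glued faces → V=25, E=50, F=27.
Check: V − E + F = 25 − 50 + 27 = 2.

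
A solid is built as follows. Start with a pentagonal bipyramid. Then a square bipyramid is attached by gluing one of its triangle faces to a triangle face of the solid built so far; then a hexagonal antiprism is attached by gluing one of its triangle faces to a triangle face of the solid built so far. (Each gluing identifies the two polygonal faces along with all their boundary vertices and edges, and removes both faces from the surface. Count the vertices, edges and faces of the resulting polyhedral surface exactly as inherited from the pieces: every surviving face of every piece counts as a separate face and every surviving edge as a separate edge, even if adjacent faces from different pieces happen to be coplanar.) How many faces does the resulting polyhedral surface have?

28

A pentagonal bipyramid: V=7, E=15, F=10.
Attach a square bipyramid (V=6, E=12, F=8) along a 3-gon: merge 3 vertices and 3 edges, delete both glued faces → V=10, E=24, F=16.
Attach a hexagonal antiprism (V=12, E=24, F=14) along a 3-gon: merge 3 vertices and 3 edges, delete both glued faces → V=19, E=45, F=28.
Check: V − E + F = 19 − 45 + 28 = 2.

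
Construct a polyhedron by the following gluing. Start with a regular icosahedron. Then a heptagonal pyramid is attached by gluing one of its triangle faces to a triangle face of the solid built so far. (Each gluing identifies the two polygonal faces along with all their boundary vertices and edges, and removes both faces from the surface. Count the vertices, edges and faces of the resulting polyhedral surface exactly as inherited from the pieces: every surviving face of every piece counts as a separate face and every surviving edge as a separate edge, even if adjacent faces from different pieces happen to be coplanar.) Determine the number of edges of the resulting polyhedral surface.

41

A regular icosahedron: V=12, E=30, F=20.
Attach a heptagonal pyramid (V=8, E=14, F=8) along a 3-gon: merge 3 vertices and 3 edges, delete both glued faces → V=17, E=41, F=26.
Check: V − E + F = 17 − 41 + 26 = 2.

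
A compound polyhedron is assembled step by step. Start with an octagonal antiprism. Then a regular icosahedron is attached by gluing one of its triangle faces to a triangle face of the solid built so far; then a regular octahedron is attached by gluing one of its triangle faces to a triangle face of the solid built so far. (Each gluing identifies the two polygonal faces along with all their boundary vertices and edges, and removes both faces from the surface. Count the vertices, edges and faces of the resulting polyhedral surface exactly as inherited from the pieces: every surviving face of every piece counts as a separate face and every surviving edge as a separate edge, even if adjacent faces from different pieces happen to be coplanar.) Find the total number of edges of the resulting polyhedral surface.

68

An octagonal antiprism: V=16, E=32, F=18.
Attach a regular icosahedron (V=12, E=30, F=20) along a 3-gon: merge 3 vertices and 3 edges, delete both glued faces → V=25, E=59, F=36.
Attach a regular octahedron (V=6, E=12, F=8) along a 3-gon: merge 3 vertices and 3 edges, delete both glued faces → V=28, E=68, F=42.
Check: V − E + F = 28 − 68 + 42 = 2.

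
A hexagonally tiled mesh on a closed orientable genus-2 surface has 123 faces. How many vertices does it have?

244

χ = 2 − 2·2 = -2, and every face is a hexagon so 6F = 2E.
E = 6·123/2 = 369. Then V = -2 + E − F = -2 + 369 − 123 = 244.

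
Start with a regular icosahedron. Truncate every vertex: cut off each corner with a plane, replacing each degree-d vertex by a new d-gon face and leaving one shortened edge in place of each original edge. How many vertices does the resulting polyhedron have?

The base solid has V = 12, E = 30, F = 20.
Truncation replaces each original edge-end by a new vertex, so V′ = 2E = 60.
Each original edge survives, and each old vertex of degree d contributes d new edges; summing degrees gives Σd = 2E, so E′ = E + 2E = 3E = 90.
Each original face survives and each original vertex becomes one new face: F′ = F + V = 32.

60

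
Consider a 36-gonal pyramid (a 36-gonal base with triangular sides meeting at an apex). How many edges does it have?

A pyramid on an n-gon base has one n-gon and n triangles: V = 36 + 1 = 37, E = 2·36 = 72, F = 36 + 1 = 37.

72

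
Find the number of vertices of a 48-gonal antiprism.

An antiprism on an n-gon has two n-gon caps and 2n triangles: V = 2·48 = 96, E = 4·48 = 192, F = 2·48 + 2 = 98.
Check: V − E + F = 96 − 192 + 98 = 2.

96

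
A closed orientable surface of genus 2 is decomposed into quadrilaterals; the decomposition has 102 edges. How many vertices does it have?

χ = 2 − 2·2 = -2, and every face is a square so 4F = 2E.
F = 2E/4 = 51. Then V = -2 + E − F = -2 + 102 − 51 = 49.

49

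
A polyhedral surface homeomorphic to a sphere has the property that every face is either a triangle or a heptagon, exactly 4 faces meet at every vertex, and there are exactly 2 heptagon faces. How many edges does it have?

28

Let x be the number of triangles; then F = 2 + x.
Edge–face incidences: 2E = 7·2 + 3·x = 14 + 3x.
Every vertex has degree 4, so 4V = 2E.
Euler: V − E + F = 2 ⇒ (2E)/4 − E + (2 + x) = 2.
Multiply by 8: 2·(2E) − 4·(2E) + 8·(2 + x) = 16, i.e. 16 + 8x − 2·(14 + 3x) = 16.
Collecting terms: 2x − 12 = 16, so 2x = 28, so x = 14.
Then 2E = 14 + 3·14 = 56, so E = 28, V = 2E/4 = 14, F = 2 + 14 = 16.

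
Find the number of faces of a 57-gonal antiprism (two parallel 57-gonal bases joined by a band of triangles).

An antiprism on an n-gon has two n-gon caps and 2n triangles: V = 2·57 = 114, E = 4·57 = 228, F = 2·57 + 2 = 116.

116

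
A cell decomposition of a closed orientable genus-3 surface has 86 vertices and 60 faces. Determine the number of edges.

150

For a closed orientable surface of genus 3, χ = 2 − 2·3 = -4.
E = V + F − (-4) = 86 + 60 − (-4) = 150.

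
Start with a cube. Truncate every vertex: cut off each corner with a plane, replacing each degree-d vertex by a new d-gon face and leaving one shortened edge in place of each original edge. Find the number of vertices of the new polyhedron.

The base solid has V = 8, E = 12, F = 6.
Truncation replaces each original edge-end by a new vertex, so V′ = 2E = 24.
Each original edge survives, and each old vertex of degree d contributes d new edges; summing degrees gives Σd = 2E, so E′ = E + 2E = 3E = 36.
Each original face survives and each original vertex becomes one new face: F′ = F + V = 14.

24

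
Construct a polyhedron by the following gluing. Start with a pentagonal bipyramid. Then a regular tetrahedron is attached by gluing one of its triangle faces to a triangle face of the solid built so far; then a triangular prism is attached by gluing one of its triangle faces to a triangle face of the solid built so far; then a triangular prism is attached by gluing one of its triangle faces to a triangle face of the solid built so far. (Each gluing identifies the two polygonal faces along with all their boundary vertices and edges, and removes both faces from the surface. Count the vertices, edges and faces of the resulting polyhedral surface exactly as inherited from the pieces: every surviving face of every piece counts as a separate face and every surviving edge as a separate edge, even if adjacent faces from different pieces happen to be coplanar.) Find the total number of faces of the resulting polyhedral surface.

A pentagonal bipyramid: V=7, E=15, F=10.
Attach a regular tetrahedron (V=4, E=6, F=4) along a 3-gon: merge 3 vertices and 3 edges, delete both glued faces → V=8, E=18, F=12.
Attach a triangular prism (V=6, E=9, F=5) along a 3-gon: merge 3 vertices and 3 edges, delete both glued faces → V=11, E=24, F=15.
Attach a triangular prism (V=6, E=9, F=5) along a 3-gon: merge 3 vertices and 3 edges, delete both glued faces → V=14, E=30, F=18.
Check: V − E + F = 14 − 30 + 18 = 2.

18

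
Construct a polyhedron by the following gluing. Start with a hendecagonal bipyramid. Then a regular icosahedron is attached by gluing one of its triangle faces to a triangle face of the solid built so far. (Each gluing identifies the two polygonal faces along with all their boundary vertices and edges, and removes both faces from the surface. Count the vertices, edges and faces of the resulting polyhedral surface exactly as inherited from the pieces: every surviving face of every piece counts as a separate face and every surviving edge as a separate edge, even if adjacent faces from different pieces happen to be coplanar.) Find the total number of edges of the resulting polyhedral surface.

A hendecagonal bipyramid: V=13, E=33, F=22.
Attach a regular icosahedron (V=12, E=30, F=20) along a 3-gon: merge 3 vertices and 3 edges, delete both glued faces → V=22, E=60, F=40.
Check: V − E + F = 22 − 60 + 40 = 2.

60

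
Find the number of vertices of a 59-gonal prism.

A prism on an n-gon has two n-gon bases and n rectangular sides: V = 2·59 = 118, E = 3·59 = 177, F = 59 + 2 = 61.

118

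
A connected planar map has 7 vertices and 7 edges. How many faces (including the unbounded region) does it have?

Euler's formula for a connected plane graph: V − E + F = 2, so F = 2 − 7 + 7 = 2.

2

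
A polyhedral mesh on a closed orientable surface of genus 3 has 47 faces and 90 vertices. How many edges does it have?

For a closed orientable surface of genus 3, χ = 2 − 2·3 = -4.
E = V + F − (-4) = 90 + 47 − (-4) = 141.

141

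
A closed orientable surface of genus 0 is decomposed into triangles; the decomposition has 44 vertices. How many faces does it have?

χ = 2 − 2·0 = 2, and every face is a triangle so 3F = 2E.
V − E + F = 2 with E = 3F/2 gives 44 − (3/2 − 1)·F = 2, so F = 84 and E = 126.

84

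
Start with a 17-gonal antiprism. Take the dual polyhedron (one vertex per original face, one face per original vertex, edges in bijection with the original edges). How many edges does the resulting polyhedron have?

The base solid has V = 34, E = 68, F = 36.
The dual swaps V and F and preserves E: V′ = F = 36, E′ = E = 68, F′ = V = 34.

68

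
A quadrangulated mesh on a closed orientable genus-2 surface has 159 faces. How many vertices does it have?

157

χ = 2 − 2·2 = -2, and every face is a square so 4F = 2E.
E = 4·159/2 = 318. Then V = -2 + E − F = -2 + 318 − 159 = 157.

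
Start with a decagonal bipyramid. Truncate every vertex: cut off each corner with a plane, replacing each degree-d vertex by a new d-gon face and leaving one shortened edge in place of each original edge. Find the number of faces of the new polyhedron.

32

The base solid has V = 12, E = 30, F = 20.
Truncation replaces each original edge-end by a new vertex, so V′ = 2E = 60.
Each original edge survives, and each old vertex of degree d contributes d new edges; summing degrees gives Σd = 2E, so E′ = E + 2E = 3E = 90.
Each original face survives and each original vertex becomes one new face: F′ = F + V = 32.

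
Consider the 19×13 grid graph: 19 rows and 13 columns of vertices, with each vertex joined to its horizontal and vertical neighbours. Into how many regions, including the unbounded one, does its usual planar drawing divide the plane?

The grid has V = 19·13 = 247 vertices and E = 19·12 + 13·18 = 462 edges.
F = 2 − V + E = 2 − 247 + 462 = 217.

217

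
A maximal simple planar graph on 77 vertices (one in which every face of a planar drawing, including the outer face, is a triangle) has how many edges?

In a plane triangulation 3F = 2E and V − E + F = 2, so E = 3V − 6 = 3·77 − 6 = 225.

225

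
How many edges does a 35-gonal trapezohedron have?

The n-trapezohedron (dual of the n-antiprism) has V = 2·35 + 2 = 72, E = 4·35 = 140, F = 2·35 = 70.

140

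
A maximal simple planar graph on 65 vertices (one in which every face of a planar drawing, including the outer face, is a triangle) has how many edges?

In a plane triangulation 3F = 2E and V − E + F = 2, so E = 3V − 6 = 3·65 − 6 = 189.

189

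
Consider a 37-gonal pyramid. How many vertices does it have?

A pyramid on an n-gon base has one n-gon and n triangles: V = 37 + 1 = 38, E = 2·37 = 74, F = 37 + 1 = 38.

38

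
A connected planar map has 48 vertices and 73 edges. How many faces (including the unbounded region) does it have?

27

Euler's formula for a connected plane graph: V − E + F = 2, so F = 2 − 48 + 73 = 27.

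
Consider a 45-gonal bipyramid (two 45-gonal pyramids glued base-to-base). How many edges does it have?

A bipyramid over an n-gon has 2n triangular faces and n + 2 vertices: V = 45 + 2 = 47, E = 3·45 = 135, F = 2·45 = 90.
Check: V − E + F = 47 − 135 + 90 = 2.

135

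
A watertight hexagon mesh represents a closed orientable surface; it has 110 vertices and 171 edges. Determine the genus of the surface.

Every face is a hexagon and each edge borders two faces, so 6F = 2·171, giving F = 57.
χ = V − E + F = 110 − 171 + 57 = -4.
For a closed orientable surface χ = 2 − 2g, so g = (2 − (-4))/2 = 3.

3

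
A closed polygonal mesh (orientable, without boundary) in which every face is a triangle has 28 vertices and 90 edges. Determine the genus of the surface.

Every face is a triangle and each edge borders two faces, so 3F = 2·90, giving F = 60.
χ = V − E + F = 28 − 90 + 60 = -2.
For a closed orientable surface χ = 2 − 2g, so g = (2 − (-2))/2 = 2.

2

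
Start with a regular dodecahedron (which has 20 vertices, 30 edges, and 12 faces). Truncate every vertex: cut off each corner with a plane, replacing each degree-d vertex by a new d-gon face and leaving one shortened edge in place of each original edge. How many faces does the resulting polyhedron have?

32

Truncation replaces each original edge-end by a new vertex, so V′ = 2E = 60.
Each original edge survives, and each old vertex of degree d contributes d new edges; summing degrees gives Σd = 2E, so E′ = E + 2E = 3E = 90.
Each original face survives and each original vertex becomes one new face: F′ = F + V = 32.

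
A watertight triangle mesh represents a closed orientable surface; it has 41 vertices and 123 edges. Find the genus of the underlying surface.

Every face is a triangle and each edge borders two faces, so 3F = 2·123, giving F = 82.
χ = V − E + F = 41 − 123 + 82 = 0.
For a closed orientable surface χ = 2 − 2g, so g = (2 − (0))/2 = 1.

1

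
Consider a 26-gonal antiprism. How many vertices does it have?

An antiprism on an n-gon has two n-gon caps and 2n triangles: V = 2·26 = 52, E = 4·26 = 104, F = 2·26 + 2 = 54.
Check: V − E + F = 52 − 104 + 54 = 2.

52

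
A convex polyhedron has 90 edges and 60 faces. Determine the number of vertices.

Here V − E + F = 2.
V = 2 + E − F = 2 + 90 − 60 = 32.

32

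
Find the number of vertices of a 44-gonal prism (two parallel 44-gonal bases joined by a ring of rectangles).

A prism on an n-gon has two n-gon bases and n rectangular sides: V = 2·44 = 88, E = 3·44 = 132, F = 44 + 2 = 46.
Check: V − E + F = 88 − 132 + 46 = 2.

88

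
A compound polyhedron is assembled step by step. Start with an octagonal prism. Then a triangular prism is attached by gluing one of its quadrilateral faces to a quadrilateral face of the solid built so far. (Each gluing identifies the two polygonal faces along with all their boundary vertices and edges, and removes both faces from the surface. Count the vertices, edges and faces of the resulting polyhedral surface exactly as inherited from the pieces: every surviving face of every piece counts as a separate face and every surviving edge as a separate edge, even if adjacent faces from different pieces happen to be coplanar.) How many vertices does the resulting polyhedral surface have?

An octagonal prism: V=16, E=24, F=10.
Attach a triangular prism (V=6, E=9, F=5) along a 4-gon: merge 4 vertices and 4 edges, delete both glued faces → V=18, E=29, F=13.
Check: V − E + F = 18 − 29 + 13 = 2.

18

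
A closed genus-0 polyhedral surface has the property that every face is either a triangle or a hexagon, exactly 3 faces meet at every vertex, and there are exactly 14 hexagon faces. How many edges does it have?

48

Let x be the number of triangles; then F = 14 + x.
Edge–face incidences: 2E = 6·14 + 3·x = 84 + 3x.
Every vertex has degree 3, so 3V = 2E.
Euler: V − E + F = 2 ⇒ (2E)/3 − E + (14 + x) = 2.
Multiply by 6: 2·(2E) − 3·(2E) + 6·(14 + x) = 12, i.e. 84 + 6x − (84 + 3x) = 12.
Collecting terms: 3x = 12, so x = 4.
Then 2E = 84 + 3·4 = 96, so E = 48, V = 2E/3 = 32, F = 14 + 4 = 18.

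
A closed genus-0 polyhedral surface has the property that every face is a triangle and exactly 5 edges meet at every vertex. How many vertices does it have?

12

Each face has 3 edges and each edge borders two faces, so 2E = 3F.
Each vertex has degree 5, so 5V = 2E and hence V = 3F/5.
Euler: V − E + F = 2 ⇒ (3F/5) − (3F/2) + F = 2.
Multiply by 10: (6 − 15 + 10)F = 20, i.e. 1F = 20.
So F = 20, E = 3·20/2 = 30, V = 3·20/5 = 12.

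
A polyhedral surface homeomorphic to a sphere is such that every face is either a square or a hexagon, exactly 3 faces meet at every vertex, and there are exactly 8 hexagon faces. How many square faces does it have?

Let x be the number of squares; then F = 8 + x.
Edge–face incidences: 2E = 6·8 + 4·x = 48 + 4x.
Every vertex has degree 3, so 3V = 2E.
Euler: V − E + F = 2 ⇒ (2E)/3 − E + (8 + x) = 2.
Multiply by 6: 2·(2E) − 3·(2E) + 6·(8 + x) = 12, i.e. 48 + 6x − (48 + 4x) = 12.
Collecting terms: 2x = 12, so x = 6.
Then 2E = 48 + 4·6 = 72, so E = 36, V = 2E/3 = 24, F = 8 + 6 = 14.

6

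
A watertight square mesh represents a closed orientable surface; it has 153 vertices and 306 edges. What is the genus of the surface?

1

Every face is a square and each edge borders two faces, so 4F = 2·306, giving F = 153.
χ = V − E + F = 153 − 306 + 153 = 0.
For a closed orientable surface χ = 2 − 2g, so g = (2 − (0))/2 = 1.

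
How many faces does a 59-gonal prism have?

A prism on an n-gon has two n-gon bases and n rectangular sides: V = 2·59 = 118, E = 3·59 = 177, F = 59 + 2 = 61.

61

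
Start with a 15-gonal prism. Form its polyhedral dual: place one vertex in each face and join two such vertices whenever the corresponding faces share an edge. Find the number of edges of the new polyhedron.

45

The base solid has V = 30, E = 45, F = 17.
The dual swaps V and F and preserves E: V′ = F = 17, E′ = E = 45, F′ = V = 30.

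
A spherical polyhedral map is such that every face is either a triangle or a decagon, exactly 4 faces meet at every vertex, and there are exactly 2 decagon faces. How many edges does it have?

40

Let x be the number of triangles; then F = 2 + x.
Edge–face incidences: 2E = 10·2 + 3·x = 20 + 3x.
Every vertex has degree 4, so 4V = 2E.
Euler: V − E + F = 2 ⇒ (2E)/4 − E + (2 + x) = 2.
Multiply by 8: 2·(2E) − 4·(2E) + 8·(2 + x) = 16, i.e. 16 + 8x − 2·(20 + 3x) = 16.
Collecting terms: 2x − 24 = 16, so 2x = 40, so x = 20.
Then 2E = 20 + 3·20 = 80, so E = 40, V = 2E/4 = 20, F = 2 + 20 = 22.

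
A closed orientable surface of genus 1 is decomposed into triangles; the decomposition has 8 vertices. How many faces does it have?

16

χ = 2 − 2·1 = 0, and every face is a triangle so 3F = 2E.
V − E + F = 0 with E = 3F/2 gives 8 − (3/2 − 1)·F = 0, so F = 16 and E = 24.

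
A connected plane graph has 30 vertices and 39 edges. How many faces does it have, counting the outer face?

Euler's formula for a connected plane graph: V − E + F = 2, so F = 2 − 30 + 39 = 11.

11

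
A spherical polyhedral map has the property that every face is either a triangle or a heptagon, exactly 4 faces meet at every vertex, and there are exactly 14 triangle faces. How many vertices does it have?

Let x be the number of heptagons; then F = 14 + x.
Edge–face incidences: 2E = 3·14 + 7·x = 42 + 7x.
Every vertex has degree 4, so 4V = 2E.
Euler: V − E + F = 2 ⇒ (2E)/4 − E + (14 + x) = 2.
Multiply by 8: 2·(2E) − 4·(2E) + 8·(14 + x) = 16, i.e. 112 + 8x − 2·(42 + 7x) = 16.
Collecting terms: −6x + 28 = 16, so −6x = −12, so x = 2.
Then 2E = 42 + 7·2 = 56, so E = 28, V = 2E/4 = 14, F = 14 + 2 = 16.

14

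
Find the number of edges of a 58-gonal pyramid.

116

A pyramid on an n-gon base has one n-gon and n triangles: V = 58 + 1 = 59, E = 2·58 = 116, F = 58 + 1 = 59.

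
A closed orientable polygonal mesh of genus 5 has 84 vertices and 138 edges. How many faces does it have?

For a closed orientable surface of genus 5, χ = 2 − 2·5 = -8.
F = -8 − V + E = -8 − 84 + 138 = 46.

46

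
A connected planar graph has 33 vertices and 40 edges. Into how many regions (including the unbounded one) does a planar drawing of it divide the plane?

Euler's formula for a connected plane graph: V − E + F = 2, so F = 2 − 33 + 40 = 9.

9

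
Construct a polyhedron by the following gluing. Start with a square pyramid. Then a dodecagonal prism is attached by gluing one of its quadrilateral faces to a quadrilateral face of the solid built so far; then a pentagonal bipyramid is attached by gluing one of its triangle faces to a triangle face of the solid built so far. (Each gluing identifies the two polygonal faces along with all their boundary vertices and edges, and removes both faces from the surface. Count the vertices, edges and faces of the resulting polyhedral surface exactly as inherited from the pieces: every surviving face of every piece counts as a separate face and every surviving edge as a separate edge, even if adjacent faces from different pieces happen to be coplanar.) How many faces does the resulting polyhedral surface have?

A square pyramid: V=5, E=8, F=5.
Attach a dodecagonal prism (V=24, E=36, F=14) along a 4-gon: merge 4 vertices and 4 edges, delete both glued faces → V=25, E=40, F=17.
Attach a pentagonal bipyramid (V=7, E=15, F=10) along a 3-gon: merge 3 vertices and 3 edges, delete both glued faces → V=29, E=52, F=25.
Check: V − E + F = 29 − 52 + 25 = 2.

25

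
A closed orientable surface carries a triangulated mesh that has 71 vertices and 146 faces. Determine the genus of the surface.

Every face is a triangle, so 2E = 3·146 = 438, giving E = 219.
χ = V − E + F = 71 − 219 + 146 = -2.
For a closed orientable surface χ = 2 − 2g, so g = (2 − (-2))/2 = 2.

2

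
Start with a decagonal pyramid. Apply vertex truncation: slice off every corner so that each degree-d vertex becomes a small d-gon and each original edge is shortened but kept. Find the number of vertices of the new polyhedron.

The base solid has V = 11, E = 20, F = 11.
Truncation replaces each original edge-end by a new vertex, so V′ = 2E = 40.
Each original edge survives, and each old vertex of degree d contributes d new edges; summing degrees gives Σd = 2E, so E′ = E + 2E = 3E = 60.
Each original face survives and each original vertex becomes one new face: F′ = F + V = 22.

40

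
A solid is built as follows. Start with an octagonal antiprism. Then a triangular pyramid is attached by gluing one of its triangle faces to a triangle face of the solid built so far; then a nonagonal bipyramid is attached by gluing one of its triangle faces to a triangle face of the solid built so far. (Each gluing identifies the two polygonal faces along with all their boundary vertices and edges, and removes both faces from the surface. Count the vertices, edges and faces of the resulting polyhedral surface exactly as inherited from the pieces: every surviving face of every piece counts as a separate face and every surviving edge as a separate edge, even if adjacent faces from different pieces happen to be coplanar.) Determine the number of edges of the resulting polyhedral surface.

An octagonal antiprism: V=16, E=32, F=18.
Attach a triangular pyramid (V=4, E=6, F=4) along a 3-gon: merge 3 vertices and 3 edges, delete both glued faces → V=17, E=35, F=20.
Attach a nonagonal bipyramid (V=11, E=27, F=18) along a 3-gon: merge 3 vertices and 3 edges, delete both glued faces → V=25, E=59, F=36.
Check: V − E + F = 25 − 59 + 36 = 2.

59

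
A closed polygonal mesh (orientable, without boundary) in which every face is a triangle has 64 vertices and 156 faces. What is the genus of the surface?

8

Every face is a triangle, so 2E = 3·156 = 468, giving E = 234.
χ = V − E + F = 64 − 234 + 156 = -14.
For a closed orientable surface χ = 2 − 2g, so g = (2 − (-14))/2 = 8.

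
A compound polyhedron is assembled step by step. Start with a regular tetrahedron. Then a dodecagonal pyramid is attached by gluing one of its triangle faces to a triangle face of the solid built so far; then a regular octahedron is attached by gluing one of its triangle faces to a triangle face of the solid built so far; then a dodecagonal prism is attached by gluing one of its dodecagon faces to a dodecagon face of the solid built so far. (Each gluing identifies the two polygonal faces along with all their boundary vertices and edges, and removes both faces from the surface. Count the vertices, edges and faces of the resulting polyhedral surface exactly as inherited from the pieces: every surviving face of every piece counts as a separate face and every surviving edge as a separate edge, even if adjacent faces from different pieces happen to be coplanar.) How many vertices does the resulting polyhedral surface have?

29

A regular tetrahedron: V=4, E=6, F=4.
Attach a dodecagonal pyramid (V=13, E=24, F=13) along a 3-gon: merge 3 vertices and 3 edges, delete both glued faces → V=14, E=27, F=15.
Attach a regular octahedron (V=6, E=12, F=8) along a 3-gon: merge 3 vertices and 3 edges, delete both glued faces → V=17, E=36, F=21.
Attach a dodecagonal prism (V=24, E=36, F=14) along a 12-gon: merge 12 vertices and 12 edges, delete both glued faces → V=29, E=60, F=33.
Check: V − E + F = 29 − 60 + 33 = 2.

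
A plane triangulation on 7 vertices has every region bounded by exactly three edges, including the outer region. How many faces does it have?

In a plane triangulation 3F = 2E and V − E + F = 2, so F = 2V − 4 = 2·7 − 4 = 10.

10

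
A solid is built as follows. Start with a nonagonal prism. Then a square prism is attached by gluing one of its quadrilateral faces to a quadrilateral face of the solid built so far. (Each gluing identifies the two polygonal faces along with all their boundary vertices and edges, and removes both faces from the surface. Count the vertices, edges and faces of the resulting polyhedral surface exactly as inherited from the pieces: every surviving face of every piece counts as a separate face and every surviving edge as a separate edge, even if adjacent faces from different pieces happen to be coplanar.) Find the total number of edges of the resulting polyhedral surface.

35

A nonagonal prism: V=18, E=27, F=11.
Attach a square prism (V=8, E=12, F=6) along a 4-gon: merge 4 vertices and 4 edges, delete both glued faces → V=22, E=35, F=15.
Check: V − E + F = 22 − 35 + 15 = 2.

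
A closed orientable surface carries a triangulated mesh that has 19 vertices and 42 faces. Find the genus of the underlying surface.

Every face is a triangle, so 2E = 3·42 = 126, giving E = 63.
χ = V − E + F = 19 − 63 + 42 = -2.
For a closed orientable surface χ = 2 − 2g, so g = (2 − (-2))/2 = 2.

2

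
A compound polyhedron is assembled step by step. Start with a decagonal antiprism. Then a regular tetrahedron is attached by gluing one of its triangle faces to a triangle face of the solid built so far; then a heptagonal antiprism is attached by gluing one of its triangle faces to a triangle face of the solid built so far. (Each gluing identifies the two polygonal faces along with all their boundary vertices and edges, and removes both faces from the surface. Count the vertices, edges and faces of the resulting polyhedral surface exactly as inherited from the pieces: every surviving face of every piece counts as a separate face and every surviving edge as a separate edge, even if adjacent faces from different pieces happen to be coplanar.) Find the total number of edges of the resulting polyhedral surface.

A decagonal antiprism: V=20, E=40, F=22.
Attach a regular tetrahedron (V=4, E=6, F=4) along a 3-gon: merge 3 vertices and 3 edges, delete both glued faces → V=21, E=43, F=24.
Attach a heptagonal antiprism (V=14, E=28, F=16) along a 3-gon: merge 3 vertices and 3 edges, delete both glued faces → V=32, E=68, F=38.
Check: V − E + F = 32 − 68 + 38 = 2.

68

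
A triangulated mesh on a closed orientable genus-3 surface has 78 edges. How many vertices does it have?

χ = 2 − 2·3 = -4, and every face is a triangle so 3F = 2E.
F = 2E/3 = 52. Then V = -4 + E − F = -4 + 78 − 52 = 22.

22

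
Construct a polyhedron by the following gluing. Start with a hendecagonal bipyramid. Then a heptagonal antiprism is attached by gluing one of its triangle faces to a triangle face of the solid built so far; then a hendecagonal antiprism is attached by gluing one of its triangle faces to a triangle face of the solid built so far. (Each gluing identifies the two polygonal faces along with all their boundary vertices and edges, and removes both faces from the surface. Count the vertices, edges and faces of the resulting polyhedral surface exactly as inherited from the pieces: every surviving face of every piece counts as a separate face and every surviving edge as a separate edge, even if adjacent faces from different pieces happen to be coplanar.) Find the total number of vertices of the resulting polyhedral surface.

A hendecagonal bipyramid: V=13, E=33, F=22.
Attach a heptagonal antiprism (V=14, E=28, F=16) along a 3-gon: merge 3 vertices and 3 edges, delete both glued faces → V=24, E=58, F=36.
Attach a hendecagonal antiprism (V=22, E=44, F=24) along a 3-gon: merge 3 vertices and 3 edges, delete both glued faces → V=43, E=99, F=58.
Check: V − E + F = 43 − 99 + 58 = 2.

43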